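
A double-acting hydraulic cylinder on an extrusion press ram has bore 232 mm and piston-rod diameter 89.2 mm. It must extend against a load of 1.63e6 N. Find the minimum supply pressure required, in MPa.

Cap-side area A_cap = π/4 × (232 mm)² = 42270 mm^2
P = F / A = 1.63e6 N / A

P ≈ 38.6 MPa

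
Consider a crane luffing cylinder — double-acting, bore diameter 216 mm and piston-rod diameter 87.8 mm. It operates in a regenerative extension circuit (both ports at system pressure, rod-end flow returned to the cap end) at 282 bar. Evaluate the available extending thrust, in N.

F ≈ 1.71e5 N

With equal pressure on both faces, forces on the annular region cancel; the net push is pressure × rod cross-section.
Rod cross-section A_rod = π/4 × (87.8 mm)² = 6055 mm^2
F = P × A_rod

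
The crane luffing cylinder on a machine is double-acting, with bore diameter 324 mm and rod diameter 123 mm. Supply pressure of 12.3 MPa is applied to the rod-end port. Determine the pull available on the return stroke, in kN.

F ≈ 868 kN

Rod-side annular area A_ann = π/4 × (324² − 123²) = 70570 mm^2
On retraction the pressure acts on the annular area (bore minus rod).
F = P × A_ann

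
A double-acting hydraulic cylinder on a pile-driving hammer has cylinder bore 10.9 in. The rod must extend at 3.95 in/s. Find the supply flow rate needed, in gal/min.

Cap-side area A_cap = π/4 × (10.9 in)² = 93.31 in^2
Q = A × v

Q ≈ 95.7 gal/min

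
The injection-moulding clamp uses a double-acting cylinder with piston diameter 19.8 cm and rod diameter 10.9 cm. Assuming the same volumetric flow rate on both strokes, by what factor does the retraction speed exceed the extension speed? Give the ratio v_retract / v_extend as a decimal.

Cap-side area A_cap = π/4 × (19.8 cm)² = 307.9 cm^2
Rod-side annular area A_ann = π/4 × (19.8² − 10.9²) = 214.6 cm^2
For equal Q, v ∝ 1/A, so v_ret/v_ext = A_cap/A_ann.

v_ret/v_ext ≈ 1.43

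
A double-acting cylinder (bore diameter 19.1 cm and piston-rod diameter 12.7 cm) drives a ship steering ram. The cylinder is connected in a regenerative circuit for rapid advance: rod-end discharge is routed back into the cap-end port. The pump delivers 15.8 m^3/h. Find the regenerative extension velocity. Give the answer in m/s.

v ≈ 0.346 m/s

In regeneration the rod-end outflow joins the pump flow into the cap end, so the net volume the pump must supply per unit advance equals the rod cross-section area.
Rod cross-section A_rod = π/4 × (12.7 cm)² = 126.7 cm^2
v = Q_pump / A_rod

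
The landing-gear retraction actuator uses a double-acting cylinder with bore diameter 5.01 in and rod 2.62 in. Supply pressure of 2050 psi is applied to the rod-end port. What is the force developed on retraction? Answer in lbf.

Rod-side annular area A_ann = π/4 × (5.01² − 2.62²) = 14.32 in^2
On retraction the pressure acts on the annular area (bore minus rod).
F = P × A_ann

F ≈ 29400 lbf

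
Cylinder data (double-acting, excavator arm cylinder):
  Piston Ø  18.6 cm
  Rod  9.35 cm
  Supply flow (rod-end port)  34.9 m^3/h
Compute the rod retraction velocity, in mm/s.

v ≈ 477 mm/s

Rod-side annular area A_ann = π/4 × (18.6² − 9.35²) = 203.1 cm^2
Flow into the rod-end port fills the annular volume.
v = Q / A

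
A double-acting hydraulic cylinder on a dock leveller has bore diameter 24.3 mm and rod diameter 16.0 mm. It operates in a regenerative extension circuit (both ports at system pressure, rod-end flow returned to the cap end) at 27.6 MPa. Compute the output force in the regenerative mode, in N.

F ≈ 5550 N

With equal pressure on both faces, forces on the annular region cancel; the net push is pressure × rod cross-section.
Rod cross-section A_rod = π/4 × (16.0 mm)² = 201.1 mm^2
F = P × A_rod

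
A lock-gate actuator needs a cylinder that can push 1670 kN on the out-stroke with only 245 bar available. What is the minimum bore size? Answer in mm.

Extension force acts on the full piston face: F = P × (π/4)D².
D = √(4F / (πP)) = √(4 × 1670 kN / (π × 245 bar))

D ≈ 295 mm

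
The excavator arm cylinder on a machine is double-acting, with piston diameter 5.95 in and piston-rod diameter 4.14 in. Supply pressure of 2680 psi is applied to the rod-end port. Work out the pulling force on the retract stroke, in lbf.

F ≈ 38400 lbf

Rod-side annular area A_ann = π/4 × (5.95² − 4.14²) = 14.34 in^2
On retraction the pressure acts on the annular area (bore minus rod).
F = P × A_ann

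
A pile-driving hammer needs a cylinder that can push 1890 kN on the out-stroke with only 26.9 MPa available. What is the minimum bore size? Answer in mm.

Extension force acts on the full piston face: F = P × (π/4)D².
D = √(4F / (πP)) = √(4 × 1890 kN / (π × 26.9 MPa))

D ≈ 299 mm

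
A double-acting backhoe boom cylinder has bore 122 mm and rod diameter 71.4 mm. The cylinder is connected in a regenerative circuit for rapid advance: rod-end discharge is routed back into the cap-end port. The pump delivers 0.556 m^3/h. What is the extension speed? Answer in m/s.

v ≈ 0.0386 m/s

In regeneration the rod-end outflow joins the pump flow into the cap end, so the net volume the pump must supply per unit advance equals the rod cross-section area.
Rod cross-section A_rod = π/4 × (71.4 mm)² = 4004 mm^2
v = Q_pump / A_rod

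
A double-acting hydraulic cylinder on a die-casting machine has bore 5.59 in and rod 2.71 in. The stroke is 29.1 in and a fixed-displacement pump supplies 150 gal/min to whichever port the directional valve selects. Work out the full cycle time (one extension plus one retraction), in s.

Cap-side area A_cap = π/4 × (5.59 in)² = 24.54 in^2
Rod-side annular area A_ann = π/4 × (5.59² − 2.71²) = 18.77 in^2
t_ext = A_cap·L/Q = 1.237 s
t_ret = A_ann·L/Q = 0.9460 s
t_cycle = t_ext + t_ret

t ≈ 2.18 s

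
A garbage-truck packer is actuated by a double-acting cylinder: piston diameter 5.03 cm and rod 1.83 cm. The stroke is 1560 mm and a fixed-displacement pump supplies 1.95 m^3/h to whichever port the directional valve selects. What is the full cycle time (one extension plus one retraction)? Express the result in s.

Cap-side area A_cap = π/4 × (5.03 cm)² = 19.87 cm^2
Rod-side annular area A_ann = π/4 × (5.03² − 1.83²) = 17.24 cm^2
t_ext = A_cap·L/Q = 5.723 s
t_ret = A_ann·L/Q = 4.965 s
t_cycle = t_ext + t_ret

t ≈ 10.7 s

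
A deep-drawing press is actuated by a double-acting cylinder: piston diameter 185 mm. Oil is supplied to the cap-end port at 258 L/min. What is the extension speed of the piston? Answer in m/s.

v ≈ 0.160 m/s

Cap-side area A_cap = π/4 × (185 mm)² = 26880 mm^2
v = Q / A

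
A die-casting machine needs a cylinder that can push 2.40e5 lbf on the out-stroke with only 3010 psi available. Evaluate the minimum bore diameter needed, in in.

D ≈ 10.1 in

Extension force acts on the full piston face: F = P × (π/4)D².
D = √(4F / (πP)) = √(4 × 2.40e5 lbf / (π × 3010 psi))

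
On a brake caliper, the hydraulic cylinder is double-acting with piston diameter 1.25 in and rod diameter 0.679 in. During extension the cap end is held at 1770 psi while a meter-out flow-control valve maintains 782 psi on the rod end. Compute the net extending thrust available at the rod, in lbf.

F ≈ 1500 lbf

Cap-side area A_cap = π/4 × (1.25 in)² = 1.227 in^2
Rod-side annular area A_ann = π/4 × (1.25² − 0.679²) = 0.8651 in^2
Net thrust = P_cap·A_cap − P_rod·A_ann = 2172 lbf − 676.5 lbf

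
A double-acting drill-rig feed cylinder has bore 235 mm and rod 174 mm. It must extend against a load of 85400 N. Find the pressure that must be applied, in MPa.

P ≈ 1.97 MPa

Cap-side area A_cap = π/4 × (235 mm)² = 43370 mm^2
P = F / A = 85400 N / A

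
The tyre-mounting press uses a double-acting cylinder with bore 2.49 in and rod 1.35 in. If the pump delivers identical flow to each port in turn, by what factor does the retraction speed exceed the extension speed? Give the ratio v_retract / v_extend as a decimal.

v_ret/v_ext ≈ 1.42

Cap-side area A_cap = π/4 × (2.49 in)² = 4.870 in^2
Rod-side annular area A_ann = π/4 × (2.49² − 1.35²) = 3.438 in^2
For equal Q, v ∝ 1/A, so v_ret/v_ext = A_cap/A_ann.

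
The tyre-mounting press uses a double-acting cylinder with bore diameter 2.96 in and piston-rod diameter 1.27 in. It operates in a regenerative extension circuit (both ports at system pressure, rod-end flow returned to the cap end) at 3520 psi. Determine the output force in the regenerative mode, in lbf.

F ≈ 4460 lbf

With equal pressure on both faces, forces on the annular region cancel; the net push is pressure × rod cross-section.
Rod cross-section A_rod = π/4 × (1.27 in)² = 1.267 in^2
F = P × A_rod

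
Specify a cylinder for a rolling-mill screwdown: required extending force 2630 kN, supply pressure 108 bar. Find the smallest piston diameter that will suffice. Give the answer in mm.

D ≈ 557 mm

Extension force acts on the full piston face: F = P × (π/4)D².
D = √(4F / (πP)) = √(4 × 2630 kN / (π × 108 bar))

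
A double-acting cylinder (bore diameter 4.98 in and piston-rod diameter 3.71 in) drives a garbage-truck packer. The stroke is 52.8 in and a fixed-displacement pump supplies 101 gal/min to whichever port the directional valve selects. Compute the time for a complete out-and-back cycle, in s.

t ≈ 3.82 s

Cap-side area A_cap = π/4 × (4.98 in)² = 19.48 in^2
Rod-side annular area A_ann = π/4 × (4.98² − 3.71²) = 8.668 in^2
t_ext = A_cap·L/Q = 2.645 s
t_ret = A_ann·L/Q = 1.177 s
t_cycle = t_ext + t_ret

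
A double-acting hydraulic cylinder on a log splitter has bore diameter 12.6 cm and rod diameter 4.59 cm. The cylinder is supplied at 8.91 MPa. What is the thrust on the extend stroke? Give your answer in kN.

Cap-side area A_cap = π/4 × (12.6 cm)² = 124.7 cm^2
F = P × A_cap = 8.91 MPa × A_cap

F ≈ 111 kN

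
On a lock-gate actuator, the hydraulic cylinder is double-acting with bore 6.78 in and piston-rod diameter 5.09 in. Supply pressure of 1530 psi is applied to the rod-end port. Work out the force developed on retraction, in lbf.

F ≈ 24100 lbf

Rod-side annular area A_ann = π/4 × (6.78² − 5.09²) = 15.76 in^2
On retraction the pressure acts on the annular area (bore minus rod).
F = P × A_ann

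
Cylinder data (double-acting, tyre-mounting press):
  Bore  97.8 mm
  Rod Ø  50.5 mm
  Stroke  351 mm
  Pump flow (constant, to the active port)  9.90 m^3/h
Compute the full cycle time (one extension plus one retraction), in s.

Cap-side area A_cap = π/4 × (97.8 mm)² = 7512 mm^2
Rod-side annular area A_ann = π/4 × (97.8² − 50.5²) = 5509 mm^2
t_ext = A_cap·L/Q = 0.9588 s
t_ret = A_ann·L/Q = 0.7032 s
t_cycle = t_ext + t_ret

t ≈ 1.66 s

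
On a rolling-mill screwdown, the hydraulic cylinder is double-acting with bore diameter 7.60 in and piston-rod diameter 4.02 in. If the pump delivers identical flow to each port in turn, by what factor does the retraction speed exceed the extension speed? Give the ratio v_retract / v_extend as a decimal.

v_ret/v_ext ≈ 1.39

Cap-side area A_cap = π/4 × (7.60 in)² = 45.36 in^2
Rod-side annular area A_ann = π/4 × (7.60² − 4.02²) = 32.67 in^2
For equal Q, v ∝ 1/A, so v_ret/v_ext = A_cap/A_ann.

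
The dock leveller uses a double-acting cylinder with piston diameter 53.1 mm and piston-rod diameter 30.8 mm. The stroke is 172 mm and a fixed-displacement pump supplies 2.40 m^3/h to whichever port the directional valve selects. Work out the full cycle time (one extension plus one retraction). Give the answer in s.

t ≈ 0.950 s

Cap-side area A_cap = π/4 × (53.1 mm)² = 2215 mm^2
Rod-side annular area A_ann = π/4 × (53.1² − 30.8²) = 1469 mm^2
t_ext = A_cap·L/Q = 0.5713 s
t_ret = A_ann·L/Q = 0.3791 s
t_cycle = t_ext + t_ret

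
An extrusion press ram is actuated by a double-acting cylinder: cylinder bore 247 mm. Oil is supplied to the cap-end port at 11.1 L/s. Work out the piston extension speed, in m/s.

v ≈ 0.232 m/s

Cap-side area A_cap = π/4 × (247 mm)² = 47920 mm^2
v = Q / A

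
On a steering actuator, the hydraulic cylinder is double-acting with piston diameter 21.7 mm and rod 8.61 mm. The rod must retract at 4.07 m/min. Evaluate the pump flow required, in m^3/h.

Rod-side annular area A_ann = π/4 × (21.7² − 8.61²) = 311.6 mm^2
Q = A × v

Q ≈ 0.0761 m^3/h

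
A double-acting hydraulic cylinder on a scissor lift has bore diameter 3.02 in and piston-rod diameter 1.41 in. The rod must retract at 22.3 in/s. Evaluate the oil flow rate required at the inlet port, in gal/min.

Rod-side annular area A_ann = π/4 × (3.02² − 1.41²) = 5.602 in^2
Q = A × v

Q ≈ 32.4 gal/min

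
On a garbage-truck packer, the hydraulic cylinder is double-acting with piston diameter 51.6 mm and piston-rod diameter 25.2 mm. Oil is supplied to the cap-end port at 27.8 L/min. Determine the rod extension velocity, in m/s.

Cap-side area A_cap = π/4 × (51.6 mm)² = 2091 mm^2
v = Q / A

v ≈ 0.222 m/s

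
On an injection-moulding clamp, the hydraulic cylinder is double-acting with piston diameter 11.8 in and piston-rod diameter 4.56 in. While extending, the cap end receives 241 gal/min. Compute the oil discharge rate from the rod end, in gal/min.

Q_out ≈ 205 gal/min

Cap-side area A_cap = π/4 × (11.8 in)² = 109.4 in^2
Rod-side annular area A_ann = π/4 × (11.8² − 4.56²) = 93.03 in^2
Piston speed v = Q_in/A_cap; rod-end outflow Q_out = v × A_ann = Q_in × A_ann/A_cap.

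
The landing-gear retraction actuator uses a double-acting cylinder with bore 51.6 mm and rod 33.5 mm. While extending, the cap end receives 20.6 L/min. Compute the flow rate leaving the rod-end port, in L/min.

Q_out ≈ 11.9 L/min

Cap-side area A_cap = π/4 × (51.6 mm)² = 2091 mm^2
Rod-side annular area A_ann = π/4 × (51.6² − 33.5²) = 1210 mm^2
Piston speed v = Q_in/A_cap; rod-end outflow Q_out = v × A_ann = Q_in × A_ann/A_cap.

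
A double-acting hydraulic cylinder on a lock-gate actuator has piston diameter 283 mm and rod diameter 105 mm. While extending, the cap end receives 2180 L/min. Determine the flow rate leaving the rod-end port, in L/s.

Cap-side area A_cap = π/4 × (283 mm)² = 62900 mm^2
Rod-side annular area A_ann = π/4 × (283² − 105²) = 54240 mm^2
Piston speed v = Q_in/A_cap; rod-end outflow Q_out = v × A_ann = Q_in × A_ann/A_cap.

Q_out ≈ 31.3 L/s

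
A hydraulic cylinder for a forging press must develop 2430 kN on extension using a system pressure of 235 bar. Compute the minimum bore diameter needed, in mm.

D ≈ 363 mm

Extension force acts on the full piston face: F = P × (π/4)D².
D = √(4F / (πP)) = √(4 × 2430 kN / (π × 235 bar))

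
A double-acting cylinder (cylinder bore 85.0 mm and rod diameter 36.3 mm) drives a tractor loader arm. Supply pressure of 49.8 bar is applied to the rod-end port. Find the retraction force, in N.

Rod-side annular area A_ann = π/4 × (85.0² − 36.3²) = 4640 mm^2
On retraction the pressure acts on the annular area (bore minus rod).
F = P × A_ann

F ≈ 23100 N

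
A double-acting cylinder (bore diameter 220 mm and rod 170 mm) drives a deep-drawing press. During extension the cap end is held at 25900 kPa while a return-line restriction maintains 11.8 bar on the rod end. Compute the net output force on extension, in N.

F ≈ 9.66e5 N

Cap-side area A_cap = π/4 × (220 mm)² = 38010 mm^2
Rod-side annular area A_ann = π/4 × (220² − 170²) = 15320 mm^2
Net thrust = P_cap·A_cap − P_rod·A_ann = 9.845e5 N − 18070 N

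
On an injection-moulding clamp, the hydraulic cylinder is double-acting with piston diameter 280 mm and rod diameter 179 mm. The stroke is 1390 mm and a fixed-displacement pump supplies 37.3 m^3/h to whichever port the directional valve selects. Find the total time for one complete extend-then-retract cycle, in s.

Cap-side area A_cap = π/4 × (280 mm)² = 61580 mm^2
Rod-side annular area A_ann = π/4 × (280² − 179²) = 36410 mm^2
t_ext = A_cap·L/Q = 8.261 s
t_ret = A_ann·L/Q = 4.885 s
t_cycle = t_ext + t_ret

t ≈ 13.1 s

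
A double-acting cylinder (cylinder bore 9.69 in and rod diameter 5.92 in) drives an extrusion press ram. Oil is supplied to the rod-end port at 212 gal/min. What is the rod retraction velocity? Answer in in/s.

v ≈ 17.7 in/s

Rod-side annular area A_ann = π/4 × (9.69² − 5.92²) = 46.22 in^2
Flow into the rod-end port fills the annular volume.
v = Q / A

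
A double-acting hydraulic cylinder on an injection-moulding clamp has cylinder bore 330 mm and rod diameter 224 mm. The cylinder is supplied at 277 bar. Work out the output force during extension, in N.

F ≈ 2.37e6 N

Cap-side area A_cap = π/4 × (330 mm)² = 85530 mm^2
F = P × A_cap = 277 bar × A_cap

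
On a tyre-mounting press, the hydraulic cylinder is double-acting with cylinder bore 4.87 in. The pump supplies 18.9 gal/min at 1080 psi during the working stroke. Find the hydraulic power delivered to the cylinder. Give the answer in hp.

W ≈ 11.9 hp

Hydraulic power = P × Q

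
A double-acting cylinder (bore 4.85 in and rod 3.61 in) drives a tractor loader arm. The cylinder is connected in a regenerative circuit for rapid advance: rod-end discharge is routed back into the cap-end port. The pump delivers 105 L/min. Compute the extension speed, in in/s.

v ≈ 10.4 in/s

In regeneration the rod-end outflow joins the pump flow into the cap end, so the net volume the pump must supply per unit advance equals the rod cross-section area.
Rod cross-section A_rod = π/4 × (3.61 in)² = 10.24 in^2
v = Q_pump / A_rod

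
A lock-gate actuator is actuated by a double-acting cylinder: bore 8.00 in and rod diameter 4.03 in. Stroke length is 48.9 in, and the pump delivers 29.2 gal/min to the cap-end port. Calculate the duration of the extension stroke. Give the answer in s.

t ≈ 21.9 s

Cap-side area A_cap = π/4 × (8.00 in)² = 50.27 in^2
Swept volume V = A × L; t = V / Q = A·L / Q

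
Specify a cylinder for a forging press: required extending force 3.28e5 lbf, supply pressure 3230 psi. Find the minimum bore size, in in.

D ≈ 11.4 in

Extension force acts on the full piston face: F = P × (π/4)D².
D = √(4F / (πP)) = √(4 × 3.28e5 lbf / (π × 3230 psi))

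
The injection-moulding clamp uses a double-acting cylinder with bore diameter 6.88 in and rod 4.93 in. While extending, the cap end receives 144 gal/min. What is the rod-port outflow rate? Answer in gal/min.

Q_out ≈ 70.1 gal/min

Cap-side area A_cap = π/4 × (6.88 in)² = 37.18 in^2
Rod-side annular area A_ann = π/4 × (6.88² − 4.93²) = 18.09 in^2
Piston speed v = Q_in/A_cap; rod-end outflow Q_out = v × A_ann = Q_in × A_ann/A_cap.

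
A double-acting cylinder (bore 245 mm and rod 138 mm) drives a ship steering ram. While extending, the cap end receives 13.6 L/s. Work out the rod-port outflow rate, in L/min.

Cap-side area A_cap = π/4 × (245 mm)² = 47140 mm^2
Rod-side annular area A_ann = π/4 × (245² − 138²) = 32190 mm^2
Piston speed v = Q_in/A_cap; rod-end outflow Q_out = v × A_ann = Q_in × A_ann/A_cap.

Q_out ≈ 557 L/min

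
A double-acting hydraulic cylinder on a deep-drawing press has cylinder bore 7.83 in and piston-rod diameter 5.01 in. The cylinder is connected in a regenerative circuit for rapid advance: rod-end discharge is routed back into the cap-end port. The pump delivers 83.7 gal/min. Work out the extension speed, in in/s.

In regeneration the rod-end outflow joins the pump flow into the cap end, so the net volume the pump must supply per unit advance equals the rod cross-section area.
Rod cross-section A_rod = π/4 × (5.01 in)² = 19.71 in^2
v = Q_pump / A_rod

v ≈ 16.3 in/s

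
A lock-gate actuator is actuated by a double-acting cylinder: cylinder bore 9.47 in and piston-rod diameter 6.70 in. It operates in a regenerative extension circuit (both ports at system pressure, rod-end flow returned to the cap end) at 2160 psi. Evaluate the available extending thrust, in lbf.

F ≈ 76200 lbf

With equal pressure on both faces, forces on the annular region cancel; the net push is pressure × rod cross-section.
Rod cross-section A_rod = π/4 × (6.70 in)² = 35.26 in^2
F = P × A_rod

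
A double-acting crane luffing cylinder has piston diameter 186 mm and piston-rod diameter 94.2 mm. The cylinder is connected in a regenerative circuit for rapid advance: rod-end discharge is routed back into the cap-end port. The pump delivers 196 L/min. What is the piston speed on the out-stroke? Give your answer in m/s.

v ≈ 0.469 m/s

In regeneration the rod-end outflow joins the pump flow into the cap end, so the net volume the pump must supply per unit advance equals the rod cross-section area.
Rod cross-section A_rod = π/4 × (94.2 mm)² = 6969 mm^2
v = Q_pump / A_rod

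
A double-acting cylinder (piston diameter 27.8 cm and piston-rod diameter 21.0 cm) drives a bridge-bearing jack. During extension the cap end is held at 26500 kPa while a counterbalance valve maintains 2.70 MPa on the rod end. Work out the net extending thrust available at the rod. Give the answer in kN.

Cap-side area A_cap = π/4 × (27.8 cm)² = 607.0 cm^2
Rod-side annular area A_ann = π/4 × (27.8² − 21.0²) = 260.6 cm^2
Net thrust = P_cap·A_cap − P_rod·A_ann = 1609 kN − 70.37 kN

F ≈ 1540 kN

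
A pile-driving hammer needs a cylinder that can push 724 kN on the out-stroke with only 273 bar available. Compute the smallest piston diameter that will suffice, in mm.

Extension force acts on the full piston face: F = P × (π/4)D².
D = √(4F / (πP)) = √(4 × 724 kN / (π × 273 bar))

D ≈ 184 mm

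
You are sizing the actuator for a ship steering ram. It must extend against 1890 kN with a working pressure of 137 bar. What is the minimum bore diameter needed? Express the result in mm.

D ≈ 419 mm

Extension force acts on the full piston face: F = P × (π/4)D².
D = √(4F / (πP)) = √(4 × 1890 kN / (π × 137 bar))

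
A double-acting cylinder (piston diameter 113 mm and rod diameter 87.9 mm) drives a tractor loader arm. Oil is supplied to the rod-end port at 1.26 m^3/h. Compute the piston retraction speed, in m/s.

Rod-side annular area A_ann = π/4 × (113² − 87.9²) = 3960 mm^2
Flow into the rod-end port fills the annular volume.
v = Q / A

v ≈ 0.0884 m/s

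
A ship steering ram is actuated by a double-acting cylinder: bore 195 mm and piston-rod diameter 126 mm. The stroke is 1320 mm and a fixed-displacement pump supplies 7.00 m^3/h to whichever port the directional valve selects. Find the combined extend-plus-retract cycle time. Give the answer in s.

Cap-side area A_cap = π/4 × (195 mm)² = 29860 mm^2
Rod-side annular area A_ann = π/4 × (195² − 126²) = 17400 mm^2
t_ext = A_cap·L/Q = 20.27 s
t_ret = A_ann·L/Q = 11.81 s
t_cycle = t_ext + t_ret

t ≈ 32.1 s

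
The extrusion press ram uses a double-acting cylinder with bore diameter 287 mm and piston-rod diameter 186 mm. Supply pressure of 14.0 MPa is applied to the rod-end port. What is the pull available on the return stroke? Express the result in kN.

F ≈ 525 kN

Rod-side annular area A_ann = π/4 × (287² − 186²) = 37520 mm^2
On retraction the pressure acts on the annular area (bore minus rod).
F = P × A_ann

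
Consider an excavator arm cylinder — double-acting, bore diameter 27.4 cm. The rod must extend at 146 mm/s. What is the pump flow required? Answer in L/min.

Q ≈ 517 L/min

Cap-side area A_cap = π/4 × (27.4 cm)² = 589.6 cm^2
Q = A × v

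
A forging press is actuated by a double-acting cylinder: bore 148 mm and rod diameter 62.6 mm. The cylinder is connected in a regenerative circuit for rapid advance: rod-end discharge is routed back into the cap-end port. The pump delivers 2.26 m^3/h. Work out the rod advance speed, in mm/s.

In regeneration the rod-end outflow joins the pump flow into the cap end, so the net volume the pump must supply per unit advance equals the rod cross-section area.
Rod cross-section A_rod = π/4 × (62.6 mm)² = 3078 mm^2
v = Q_pump / A_rod

v ≈ 204 mm/s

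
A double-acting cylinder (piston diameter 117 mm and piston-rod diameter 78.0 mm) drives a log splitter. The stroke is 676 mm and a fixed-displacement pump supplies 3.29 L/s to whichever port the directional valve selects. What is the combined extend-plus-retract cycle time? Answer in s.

Cap-side area A_cap = π/4 × (117 mm)² = 10750 mm^2
Rod-side annular area A_ann = π/4 × (117² − 78.0²) = 5973 mm^2
t_ext = A_cap·L/Q = 2.209 s
t_ret = A_ann·L/Q = 1.227 s
t_cycle = t_ext + t_ret

t ≈ 3.44 s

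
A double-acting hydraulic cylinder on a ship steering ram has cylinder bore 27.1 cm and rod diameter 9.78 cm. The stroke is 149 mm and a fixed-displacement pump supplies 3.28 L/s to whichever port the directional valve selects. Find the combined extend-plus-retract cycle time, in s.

Cap-side area A_cap = π/4 × (27.1 cm)² = 576.8 cm^2
Rod-side annular area A_ann = π/4 × (27.1² − 9.78²) = 501.7 cm^2
t_ext = A_cap·L/Q = 2.620 s
t_ret = A_ann·L/Q = 2.279 s
t_cycle = t_ext + t_ret

t ≈ 4.90 s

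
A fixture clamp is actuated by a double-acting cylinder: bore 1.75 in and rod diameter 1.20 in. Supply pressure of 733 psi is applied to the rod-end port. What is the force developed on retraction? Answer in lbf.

F ≈ 934 lbf

Rod-side annular area A_ann = π/4 × (1.75² − 1.20²) = 1.274 in^2
On retraction the pressure acts on the annular area (bore minus rod).
F = P × A_ann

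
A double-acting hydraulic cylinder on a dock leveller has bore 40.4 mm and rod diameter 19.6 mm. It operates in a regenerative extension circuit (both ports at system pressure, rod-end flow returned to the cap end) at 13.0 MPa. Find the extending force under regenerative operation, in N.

F ≈ 3920 N

With equal pressure on both faces, forces on the annular region cancel; the net push is pressure × rod cross-section.
Rod cross-section A_rod = π/4 × (19.6 mm)² = 301.7 mm^2
F = P × A_rod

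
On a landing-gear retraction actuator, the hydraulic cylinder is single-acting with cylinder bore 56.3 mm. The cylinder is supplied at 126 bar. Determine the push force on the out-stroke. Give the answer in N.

F ≈ 31400 N

Cap-side area A_cap = π/4 × (56.3 mm)² = 2489 mm^2
F = P × A_cap = 126 bar × A_cap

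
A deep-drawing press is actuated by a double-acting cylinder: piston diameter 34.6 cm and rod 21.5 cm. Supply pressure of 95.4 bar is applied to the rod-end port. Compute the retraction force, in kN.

Rod-side annular area A_ann = π/4 × (34.6² − 21.5²) = 577.2 cm^2
On retraction the pressure acts on the annular area (bore minus rod).
F = P × A_ann

F ≈ 551 kN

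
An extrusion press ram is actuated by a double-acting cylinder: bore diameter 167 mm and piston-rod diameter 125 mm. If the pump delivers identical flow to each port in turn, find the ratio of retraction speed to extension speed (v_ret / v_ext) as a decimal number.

Cap-side area A_cap = π/4 × (167 mm)² = 21900 mm^2
Rod-side annular area A_ann = π/4 × (167² − 125²) = 9632 mm^2
For equal Q, v ∝ 1/A, so v_ret/v_ext = A_cap/A_ann.

v_ret/v_ext ≈ 2.27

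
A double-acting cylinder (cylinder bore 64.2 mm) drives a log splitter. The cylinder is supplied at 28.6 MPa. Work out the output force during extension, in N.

F ≈ 92600 N

Cap-side area A_cap = π/4 × (64.2 mm)² = 3237 mm^2
F = P × A_cap = 28.6 MPa × A_cap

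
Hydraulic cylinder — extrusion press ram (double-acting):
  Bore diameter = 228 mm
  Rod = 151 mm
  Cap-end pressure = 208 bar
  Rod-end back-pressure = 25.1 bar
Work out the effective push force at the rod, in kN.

F ≈ 792 kN

Cap-side area A_cap = π/4 × (228 mm)² = 40830 mm^2
Rod-side annular area A_ann = π/4 × (228² − 151²) = 22920 mm^2
Net thrust = P_cap·A_cap − P_rod·A_ann = 849.2 kN − 57.53 kN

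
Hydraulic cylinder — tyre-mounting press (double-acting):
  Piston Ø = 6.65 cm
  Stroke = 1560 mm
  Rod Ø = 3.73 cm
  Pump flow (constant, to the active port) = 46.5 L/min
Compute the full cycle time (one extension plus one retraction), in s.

Cap-side area A_cap = π/4 × (6.65 cm)² = 34.73 cm^2
Rod-side annular area A_ann = π/4 × (6.65² − 3.73²) = 23.81 cm^2
t_ext = A_cap·L/Q = 6.991 s
t_ret = A_ann·L/Q = 4.792 s
t_cycle = t_ext + t_ret

t ≈ 11.8 s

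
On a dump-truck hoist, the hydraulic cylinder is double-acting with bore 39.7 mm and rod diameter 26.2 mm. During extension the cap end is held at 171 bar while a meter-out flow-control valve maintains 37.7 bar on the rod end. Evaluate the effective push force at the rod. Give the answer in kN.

F ≈ 18.5 kN

Cap-side area A_cap = π/4 × (39.7 mm)² = 1238 mm^2
Rod-side annular area A_ann = π/4 × (39.7² − 26.2²) = 698.7 mm^2
Net thrust = P_cap·A_cap − P_rod·A_ann = 21.17 kN − 2.634 kN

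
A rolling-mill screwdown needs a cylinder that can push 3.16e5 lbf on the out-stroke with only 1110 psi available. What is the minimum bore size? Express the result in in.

Extension force acts on the full piston face: F = P × (π/4)D².
D = √(4F / (πP)) = √(4 × 3.16e5 lbf / (π × 1110 psi))

D ≈ 19.0 in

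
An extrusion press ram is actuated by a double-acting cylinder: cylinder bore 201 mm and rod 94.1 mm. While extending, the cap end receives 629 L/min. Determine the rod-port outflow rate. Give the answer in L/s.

Q_out ≈ 8.19 L/s

Cap-side area A_cap = π/4 × (201 mm)² = 31730 mm^2
Rod-side annular area A_ann = π/4 × (201² − 94.1²) = 24780 mm^2
Piston speed v = Q_in/A_cap; rod-end outflow Q_out = v × A_ann = Q_in × A_ann/A_cap.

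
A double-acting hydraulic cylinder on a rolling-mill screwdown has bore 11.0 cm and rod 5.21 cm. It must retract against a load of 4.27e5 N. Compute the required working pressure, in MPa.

Rod-side annular area A_ann = π/4 × (11.0² − 5.21²) = 73.71 cm^2
Retraction: pressure acts on the annular area.
P = F / A = 4.27e5 N / A

P ≈ 57.9 MPa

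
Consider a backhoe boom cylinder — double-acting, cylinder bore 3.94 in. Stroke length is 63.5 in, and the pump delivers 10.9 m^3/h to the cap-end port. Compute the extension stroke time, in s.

Cap-side area A_cap = π/4 × (3.94 in)² = 12.19 in^2
Swept volume V = A × L; t = V / Q = A·L / Q

t ≈ 4.19 s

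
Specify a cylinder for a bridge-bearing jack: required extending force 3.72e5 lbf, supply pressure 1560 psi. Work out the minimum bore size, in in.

Extension force acts on the full piston face: F = P × (π/4)D².
D = √(4F / (πP)) = √(4 × 3.72e5 lbf / (π × 1560 psi))

D ≈ 17.4 in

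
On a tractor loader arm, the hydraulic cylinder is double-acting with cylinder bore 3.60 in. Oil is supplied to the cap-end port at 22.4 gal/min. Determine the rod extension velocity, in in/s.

Cap-side area A_cap = π/4 × (3.60 in)² = 10.18 in^2
v = Q / A

v ≈ 8.47 in/s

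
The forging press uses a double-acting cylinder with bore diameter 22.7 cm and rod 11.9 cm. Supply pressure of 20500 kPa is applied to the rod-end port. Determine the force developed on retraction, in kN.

F ≈ 602 kN

Rod-side annular area A_ann = π/4 × (22.7² − 11.9²) = 293.5 cm^2
On retraction the pressure acts on the annular area (bore minus rod).
F = P × A_ann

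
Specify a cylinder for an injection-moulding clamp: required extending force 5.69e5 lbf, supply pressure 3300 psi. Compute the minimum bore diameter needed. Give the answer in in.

D ≈ 14.8 in

Extension force acts on the full piston face: F = P × (π/4)D².
D = √(4F / (πP)) = √(4 × 5.69e5 lbf / (π × 3300 psi))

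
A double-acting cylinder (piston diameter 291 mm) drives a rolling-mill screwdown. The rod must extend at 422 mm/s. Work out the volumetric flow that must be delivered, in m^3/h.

Q ≈ 101 m^3/h

Cap-side area A_cap = π/4 × (291 mm)² = 66510 mm^2
Q = A × v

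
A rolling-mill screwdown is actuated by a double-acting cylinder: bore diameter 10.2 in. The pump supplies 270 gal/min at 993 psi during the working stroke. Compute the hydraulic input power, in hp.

W ≈ 156 hp

Hydraulic power = P × Q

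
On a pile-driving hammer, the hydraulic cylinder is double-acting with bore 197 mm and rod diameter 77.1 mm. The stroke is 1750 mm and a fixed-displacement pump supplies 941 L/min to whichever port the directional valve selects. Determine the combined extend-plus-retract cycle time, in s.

t ≈ 6.28 s

Cap-side area A_cap = π/4 × (197 mm)² = 30480 mm^2
Rod-side annular area A_ann = π/4 × (197² − 77.1²) = 25810 mm^2
t_ext = A_cap·L/Q = 3.401 s
t_ret = A_ann·L/Q = 2.880 s
t_cycle = t_ext + t_ret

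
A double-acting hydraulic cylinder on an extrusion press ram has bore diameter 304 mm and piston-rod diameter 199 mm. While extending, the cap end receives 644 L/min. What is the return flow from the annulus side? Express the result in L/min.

Q_out ≈ 368 L/min

Cap-side area A_cap = π/4 × (304 mm)² = 72580 mm^2
Rod-side annular area A_ann = π/4 × (304² − 199²) = 41480 mm^2
Piston speed v = Q_in/A_cap; rod-end outflow Q_out = v × A_ann = Q_in × A_ann/A_cap.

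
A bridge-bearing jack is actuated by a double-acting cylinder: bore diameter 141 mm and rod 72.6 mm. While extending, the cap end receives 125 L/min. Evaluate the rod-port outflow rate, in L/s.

Q_out ≈ 1.53 L/s

Cap-side area A_cap = π/4 × (141 mm)² = 15610 mm^2
Rod-side annular area A_ann = π/4 × (141² − 72.6²) = 11470 mm^2
Piston speed v = Q_in/A_cap; rod-end outflow Q_out = v × A_ann = Q_in × A_ann/A_cap.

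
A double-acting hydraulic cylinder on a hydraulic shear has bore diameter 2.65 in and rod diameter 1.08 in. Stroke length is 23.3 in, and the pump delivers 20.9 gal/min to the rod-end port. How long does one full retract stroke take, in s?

t ≈ 1.33 s

Rod-side annular area A_ann = π/4 × (2.65² − 1.08²) = 4.599 in^2
Swept volume V = A × L; t = V / Q = A·L / Q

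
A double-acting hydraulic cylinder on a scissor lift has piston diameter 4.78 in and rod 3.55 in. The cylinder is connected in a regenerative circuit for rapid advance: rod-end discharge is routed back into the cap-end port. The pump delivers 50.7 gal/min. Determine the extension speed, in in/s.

v ≈ 19.7 in/s

In regeneration the rod-end outflow joins the pump flow into the cap end, so the net volume the pump must supply per unit advance equals the rod cross-section area.
Rod cross-section A_rod = π/4 × (3.55 in)² = 9.898 in^2
v = Q_pump / A_rod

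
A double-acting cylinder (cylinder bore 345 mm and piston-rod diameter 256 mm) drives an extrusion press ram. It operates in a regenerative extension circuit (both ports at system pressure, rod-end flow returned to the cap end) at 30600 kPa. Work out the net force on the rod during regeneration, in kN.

F ≈ 1580 kN

With equal pressure on both faces, forces on the annular region cancel; the net push is pressure × rod cross-section.
Rod cross-section A_rod = π/4 × (256 mm)² = 51470 mm^2
F = P × A_rod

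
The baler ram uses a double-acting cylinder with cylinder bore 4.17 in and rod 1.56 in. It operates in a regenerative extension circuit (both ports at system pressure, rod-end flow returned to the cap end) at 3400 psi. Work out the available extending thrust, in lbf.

With equal pressure on both faces, forces on the annular region cancel; the net push is pressure × rod cross-section.
Rod cross-section A_rod = π/4 × (1.56 in)² = 1.911 in^2
F = P × A_rod

F ≈ 6500 lbf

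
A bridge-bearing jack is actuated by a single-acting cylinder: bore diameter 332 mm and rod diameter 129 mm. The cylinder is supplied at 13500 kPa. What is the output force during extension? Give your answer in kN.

F ≈ 1170 kN

Cap-side area A_cap = π/4 × (332 mm)² = 86570 mm^2
F = P × A_cap = 13500 kPa × A_cap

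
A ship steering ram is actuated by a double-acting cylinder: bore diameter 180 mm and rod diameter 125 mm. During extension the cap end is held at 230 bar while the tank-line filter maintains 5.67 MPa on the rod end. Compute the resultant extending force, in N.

Cap-side area A_cap = π/4 × (180 mm)² = 25450 mm^2
Rod-side annular area A_ann = π/4 × (180² − 125²) = 13180 mm^2
Net thrust = P_cap·A_cap − P_rod·A_ann = 5.853e5 N − 74700 N

F ≈ 5.11e5 N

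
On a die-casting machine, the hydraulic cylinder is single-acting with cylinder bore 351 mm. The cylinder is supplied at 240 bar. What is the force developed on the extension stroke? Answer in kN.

F ≈ 2320 kN

Cap-side area A_cap = π/4 × (351 mm)² = 96760 mm^2
F = P × A_cap = 240 bar × A_cap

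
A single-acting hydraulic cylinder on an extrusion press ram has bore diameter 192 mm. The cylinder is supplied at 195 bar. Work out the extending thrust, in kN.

F ≈ 565 kN

Cap-side area A_cap = π/4 × (192 mm)² = 28950 mm^2
F = P × A_cap = 195 bar × A_cap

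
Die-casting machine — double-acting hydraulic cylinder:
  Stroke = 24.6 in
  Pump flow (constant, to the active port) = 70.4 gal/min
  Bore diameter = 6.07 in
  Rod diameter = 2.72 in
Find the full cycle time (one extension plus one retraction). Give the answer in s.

t ≈ 4.73 s

Cap-side area A_cap = π/4 × (6.07 in)² = 28.94 in^2
Rod-side annular area A_ann = π/4 × (6.07² − 2.72²) = 23.13 in^2
t_ext = A_cap·L/Q = 2.626 s
t_ret = A_ann·L/Q = 2.099 s
t_cycle = t_ext + t_ret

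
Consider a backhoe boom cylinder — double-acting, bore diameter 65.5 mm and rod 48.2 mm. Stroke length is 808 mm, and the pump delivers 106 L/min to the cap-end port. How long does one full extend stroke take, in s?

t ≈ 1.54 s

Cap-side area A_cap = π/4 × (65.5 mm)² = 3370 mm^2
Swept volume V = A × L; t = V / Q = A·L / Q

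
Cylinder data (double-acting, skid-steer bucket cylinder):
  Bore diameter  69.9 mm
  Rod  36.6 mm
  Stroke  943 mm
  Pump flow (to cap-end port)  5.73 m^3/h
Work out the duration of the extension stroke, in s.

Cap-side area A_cap = π/4 × (69.9 mm)² = 3837 mm^2
Swept volume V = A × L; t = V / Q = A·L / Q

t ≈ 2.27 s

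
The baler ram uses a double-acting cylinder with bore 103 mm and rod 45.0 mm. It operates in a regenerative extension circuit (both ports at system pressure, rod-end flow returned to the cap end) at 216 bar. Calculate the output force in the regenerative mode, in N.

With equal pressure on both faces, forces on the annular region cancel; the net push is pressure × rod cross-section.
Rod cross-section A_rod = π/4 × (45.0 mm)² = 1590 mm^2
F = P × A_rod

F ≈ 34400 N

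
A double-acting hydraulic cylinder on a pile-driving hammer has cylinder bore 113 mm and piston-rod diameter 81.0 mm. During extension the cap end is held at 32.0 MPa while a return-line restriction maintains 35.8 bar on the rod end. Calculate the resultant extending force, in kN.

Cap-side area A_cap = π/4 × (113 mm)² = 10030 mm^2
Rod-side annular area A_ann = π/4 × (113² − 81.0²) = 4876 mm^2
Net thrust = P_cap·A_cap − P_rod·A_ann = 320.9 kN − 17.46 kN

F ≈ 303 kN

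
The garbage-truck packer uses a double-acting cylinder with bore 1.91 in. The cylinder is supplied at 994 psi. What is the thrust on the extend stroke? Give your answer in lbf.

Cap-side area A_cap = π/4 × (1.91 in)² = 2.865 in^2
F = P × A_cap = 994 psi × A_cap

F ≈ 2850 lbf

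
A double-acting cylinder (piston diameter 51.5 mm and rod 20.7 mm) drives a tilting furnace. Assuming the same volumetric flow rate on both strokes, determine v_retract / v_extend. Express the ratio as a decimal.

v_ret/v_ext ≈ 1.19

Cap-side area A_cap = π/4 × (51.5 mm)² = 2083 mm^2
Rod-side annular area A_ann = π/4 × (51.5² − 20.7²) = 1747 mm^2
For equal Q, v ∝ 1/A, so v_ret/v_ext = A_cap/A_ann.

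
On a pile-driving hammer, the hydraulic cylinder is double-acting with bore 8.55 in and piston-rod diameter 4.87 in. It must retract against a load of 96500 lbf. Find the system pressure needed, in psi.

Rod-side annular area A_ann = π/4 × (8.55² − 4.87²) = 38.79 in^2
Retraction: pressure acts on the annular area.
P = F / A = 96500 lbf / A

P ≈ 2490 psi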